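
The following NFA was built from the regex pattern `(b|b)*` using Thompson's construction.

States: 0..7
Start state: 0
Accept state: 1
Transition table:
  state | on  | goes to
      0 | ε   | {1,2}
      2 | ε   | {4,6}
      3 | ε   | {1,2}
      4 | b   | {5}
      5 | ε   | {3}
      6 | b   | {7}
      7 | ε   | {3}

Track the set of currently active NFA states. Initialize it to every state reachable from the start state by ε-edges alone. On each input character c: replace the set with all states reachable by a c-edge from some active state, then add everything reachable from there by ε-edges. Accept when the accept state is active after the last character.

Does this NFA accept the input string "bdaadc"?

initial (ε-close {0}): {0,1,2,4,6}
'b' @ 1: {1,2,3,4,5,6,7}  (accept∈set)
'd' @ 2: {}  — dead — no transitions
rest 'aadc' ignored (set empty)
end set {} — state 1 not in

Answer: REJECT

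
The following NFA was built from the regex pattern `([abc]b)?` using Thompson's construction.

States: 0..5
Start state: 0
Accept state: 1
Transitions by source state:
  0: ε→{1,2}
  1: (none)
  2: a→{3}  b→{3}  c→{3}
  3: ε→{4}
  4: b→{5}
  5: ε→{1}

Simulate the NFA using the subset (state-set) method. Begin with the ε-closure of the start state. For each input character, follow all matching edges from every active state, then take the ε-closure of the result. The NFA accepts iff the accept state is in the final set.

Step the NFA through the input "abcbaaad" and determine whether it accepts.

Answer: REJECT

Steps:
initial (ε-close {0}): {0,1,2}
'a' @ 1: {3,4}
'b' @ 2: {1,5}  [accepting]
'c' @ 3: {}  — no active states
rest 'baaad' ignored (set empty)
final: {}; accept 1 not in set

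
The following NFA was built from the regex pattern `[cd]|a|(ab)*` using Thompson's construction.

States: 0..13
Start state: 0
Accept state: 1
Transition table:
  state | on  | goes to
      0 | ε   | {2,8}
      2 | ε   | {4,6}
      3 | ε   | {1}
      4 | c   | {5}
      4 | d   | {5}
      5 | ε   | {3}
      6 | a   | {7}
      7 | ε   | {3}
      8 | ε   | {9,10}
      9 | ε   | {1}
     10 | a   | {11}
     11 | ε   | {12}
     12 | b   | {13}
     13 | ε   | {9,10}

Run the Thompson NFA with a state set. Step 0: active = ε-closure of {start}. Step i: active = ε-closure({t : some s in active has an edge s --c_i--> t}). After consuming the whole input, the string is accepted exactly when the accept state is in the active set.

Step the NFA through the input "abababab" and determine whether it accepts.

start: ε-closure({0}) = {0,1,2,4,6,8,9,10}
'a' @ 1: {1,3,7,11,12}  [accepting]
'b' @ 2: {1,9,10,13}  [accepting]
'a' @ 3: {11,12}
'b' @ 4: {1,9,10,13}  [accepting]
'a' @ 5: {11,12}
'b' @ 6: {1,9,10,13}  [accepting]
'a' @ 7: {11,12}
'b' @ 8: {1,9,10,13}  [accepting]
final: {1,9,10,13}; accept 1 in set

Answer: ACCEPT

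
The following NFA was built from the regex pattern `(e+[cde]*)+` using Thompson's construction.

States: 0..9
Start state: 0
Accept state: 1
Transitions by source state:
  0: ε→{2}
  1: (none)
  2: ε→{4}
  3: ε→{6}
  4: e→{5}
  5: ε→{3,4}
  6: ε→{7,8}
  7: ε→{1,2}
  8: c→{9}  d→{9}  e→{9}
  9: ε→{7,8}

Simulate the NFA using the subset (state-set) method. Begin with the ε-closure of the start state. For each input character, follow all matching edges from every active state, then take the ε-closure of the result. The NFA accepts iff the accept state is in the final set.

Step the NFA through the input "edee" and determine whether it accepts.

Answer: ACCEPT

Steps:
S₀ = ε-closure({0}) = {0,2,4}
'e' @ 1: {1,2,3,4,5,6,7,8}  (accept∈set)
'd' @ 2: {1,2,4,7,8,9}  (accept∈set)
'e' @ 3: {1,2,3,4,5,6,7,8,9}  (accept∈set)
'e' @ 4: {1,2,3,4,5,6,7,8,9}  (accept∈set)
final: {1,2,3,4,5,6,7,8,9}; accept 1 in set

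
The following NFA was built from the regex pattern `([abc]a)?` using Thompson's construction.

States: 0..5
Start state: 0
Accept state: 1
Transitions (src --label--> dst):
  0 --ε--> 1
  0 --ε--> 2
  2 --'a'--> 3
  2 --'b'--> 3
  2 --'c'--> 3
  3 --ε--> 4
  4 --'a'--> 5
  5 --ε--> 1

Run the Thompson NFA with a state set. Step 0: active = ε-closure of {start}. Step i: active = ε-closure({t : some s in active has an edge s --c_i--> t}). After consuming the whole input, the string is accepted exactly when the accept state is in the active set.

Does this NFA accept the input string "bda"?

Answer: REJECT

Trace:
S₀ = ε-closure({0}) = {0,1,2}
'b' @ 1: {3,4}
'd' @ 2: {}  — no active states
rest 'a' ignored (set empty)
after full input: {}  (accept=1 not in)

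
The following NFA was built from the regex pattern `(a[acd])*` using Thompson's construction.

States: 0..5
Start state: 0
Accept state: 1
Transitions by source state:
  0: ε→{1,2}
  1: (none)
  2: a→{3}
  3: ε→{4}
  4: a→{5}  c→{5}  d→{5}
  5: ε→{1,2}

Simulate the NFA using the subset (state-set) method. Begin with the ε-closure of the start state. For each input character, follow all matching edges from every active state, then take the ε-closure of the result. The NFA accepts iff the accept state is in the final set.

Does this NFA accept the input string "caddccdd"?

initial (ε-close {0}): {0,1,2}
'c' @ 1: {}  — dead — no transitions
rest 'addccdd' ignored (set empty)
end set {} — state 1 not in

Answer: REJECT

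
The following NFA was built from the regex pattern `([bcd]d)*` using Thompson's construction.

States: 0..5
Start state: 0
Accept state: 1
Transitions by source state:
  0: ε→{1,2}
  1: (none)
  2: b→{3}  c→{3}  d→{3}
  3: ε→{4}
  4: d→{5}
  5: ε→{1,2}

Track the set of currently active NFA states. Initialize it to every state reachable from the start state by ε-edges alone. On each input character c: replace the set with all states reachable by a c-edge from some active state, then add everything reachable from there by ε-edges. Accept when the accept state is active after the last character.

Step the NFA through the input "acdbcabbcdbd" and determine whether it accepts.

Answer: REJECT

Derivation:
initial (ε-close {0}): {0,1,2}
'a' @ 1: {}  — dead — no transitions
rest 'cdbcabbcdbd' ignored (set empty)
after full input: {}  (accept=1 not in)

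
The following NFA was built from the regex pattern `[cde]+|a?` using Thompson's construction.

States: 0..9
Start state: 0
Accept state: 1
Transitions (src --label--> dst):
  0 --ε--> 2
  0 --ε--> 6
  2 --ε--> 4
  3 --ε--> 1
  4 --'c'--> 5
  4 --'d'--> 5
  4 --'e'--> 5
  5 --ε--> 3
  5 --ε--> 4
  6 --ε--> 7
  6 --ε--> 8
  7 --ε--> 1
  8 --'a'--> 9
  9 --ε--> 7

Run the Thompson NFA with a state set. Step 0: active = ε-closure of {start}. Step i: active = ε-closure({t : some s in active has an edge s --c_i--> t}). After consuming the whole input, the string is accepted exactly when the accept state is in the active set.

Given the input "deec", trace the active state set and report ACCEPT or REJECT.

Answer: ACCEPT

Derivation:
initial (ε-close {0}): {0,1,2,4,6,7,8}
'd' @ 1: {1,3,4,5}  [accepting]
'e' @ 2: {1,3,4,5}  [accepting]
'e' @ 3: {1,3,4,5}  [accepting]
'c' @ 4: {1,3,4,5}  [accepting]
after full input: {1,3,4,5}  (accept=1 in)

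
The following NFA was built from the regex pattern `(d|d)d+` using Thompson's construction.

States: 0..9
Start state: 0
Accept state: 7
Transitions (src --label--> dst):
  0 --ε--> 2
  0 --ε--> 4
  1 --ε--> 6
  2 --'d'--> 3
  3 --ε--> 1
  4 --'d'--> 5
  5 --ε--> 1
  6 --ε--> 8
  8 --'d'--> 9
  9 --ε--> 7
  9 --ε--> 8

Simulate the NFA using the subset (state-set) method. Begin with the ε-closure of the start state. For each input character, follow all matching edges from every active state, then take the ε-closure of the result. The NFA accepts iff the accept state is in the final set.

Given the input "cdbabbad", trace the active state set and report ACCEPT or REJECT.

Answer: REJECT

Derivation:
start: ε-closure({0}) = {0,2,4}
'c' @ 1: {}  — state set empty
rest 'dbabbad' ignored (set empty)
end set {} — state 7 not in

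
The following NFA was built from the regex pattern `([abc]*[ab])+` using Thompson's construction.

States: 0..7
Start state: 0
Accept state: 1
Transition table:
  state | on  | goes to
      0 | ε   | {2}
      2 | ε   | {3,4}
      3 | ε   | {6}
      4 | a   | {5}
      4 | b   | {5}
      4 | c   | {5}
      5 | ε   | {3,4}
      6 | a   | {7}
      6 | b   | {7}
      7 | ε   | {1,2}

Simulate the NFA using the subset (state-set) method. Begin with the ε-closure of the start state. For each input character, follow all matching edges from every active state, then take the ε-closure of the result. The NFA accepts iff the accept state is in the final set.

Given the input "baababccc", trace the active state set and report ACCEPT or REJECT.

Answer: REJECT

Steps:
S₀ = ε-closure({0}) = {0,2,3,4,6}
'b' @ 1: {1,2,3,4,5,6,7}  (accept∈set)
'a' @ 2: {1,2,3,4,5,6,7}  (accept∈set)
'a' @ 3: {1,2,3,4,5,6,7}  (accept∈set)
'b' @ 4: {1,2,3,4,5,6,7}  (accept∈set)
'a' @ 5: {1,2,3,4,5,6,7}  (accept∈set)
'b' @ 6: {1,2,3,4,5,6,7}  (accept∈set)
'c' @ 7: {3,4,5,6}
'c' @ 8: {3,4,5,6}
'c' @ 9: {3,4,5,6}
final: {3,4,5,6}; accept 1 not in set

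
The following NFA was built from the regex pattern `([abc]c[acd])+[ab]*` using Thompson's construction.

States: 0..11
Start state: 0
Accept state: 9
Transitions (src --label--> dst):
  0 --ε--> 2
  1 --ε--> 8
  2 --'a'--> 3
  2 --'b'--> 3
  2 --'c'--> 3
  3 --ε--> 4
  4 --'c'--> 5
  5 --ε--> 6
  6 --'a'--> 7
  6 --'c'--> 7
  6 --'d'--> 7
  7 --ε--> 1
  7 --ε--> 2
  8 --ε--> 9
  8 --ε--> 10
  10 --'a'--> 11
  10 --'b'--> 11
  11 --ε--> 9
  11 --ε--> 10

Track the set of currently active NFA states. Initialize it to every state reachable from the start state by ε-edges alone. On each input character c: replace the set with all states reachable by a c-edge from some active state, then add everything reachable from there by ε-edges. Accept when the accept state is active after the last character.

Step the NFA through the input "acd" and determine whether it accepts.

S₀ = ε-closure({0}) = {0,2}
'a' @ 1: {3,4}
'c' @ 2: {5,6}
'd' @ 3: {1,2,7,8,9,10}  ✓accept
final: {1,2,7,8,9,10}; accept 9 in set

Answer: ACCEPT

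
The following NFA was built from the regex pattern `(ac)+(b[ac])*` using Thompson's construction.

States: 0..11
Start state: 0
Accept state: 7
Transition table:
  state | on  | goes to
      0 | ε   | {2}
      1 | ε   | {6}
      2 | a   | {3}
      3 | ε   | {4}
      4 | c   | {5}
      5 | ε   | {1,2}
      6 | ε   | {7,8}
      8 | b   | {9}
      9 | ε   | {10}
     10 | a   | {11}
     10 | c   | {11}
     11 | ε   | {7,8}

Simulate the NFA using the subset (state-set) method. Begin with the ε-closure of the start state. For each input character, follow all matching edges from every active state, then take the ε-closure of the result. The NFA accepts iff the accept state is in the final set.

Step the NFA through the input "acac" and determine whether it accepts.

start: ε-closure({0}) = {0,2}
'a' @ 1: {3,4}
'c' @ 2: {1,2,5,6,7,8}  (accept∈set)
'a' @ 3: {3,4}
'c' @ 4: {1,2,5,6,7,8}  (accept∈set)
after full input: {1,2,5,6,7,8}  (accept=7 in)

Answer: ACCEPT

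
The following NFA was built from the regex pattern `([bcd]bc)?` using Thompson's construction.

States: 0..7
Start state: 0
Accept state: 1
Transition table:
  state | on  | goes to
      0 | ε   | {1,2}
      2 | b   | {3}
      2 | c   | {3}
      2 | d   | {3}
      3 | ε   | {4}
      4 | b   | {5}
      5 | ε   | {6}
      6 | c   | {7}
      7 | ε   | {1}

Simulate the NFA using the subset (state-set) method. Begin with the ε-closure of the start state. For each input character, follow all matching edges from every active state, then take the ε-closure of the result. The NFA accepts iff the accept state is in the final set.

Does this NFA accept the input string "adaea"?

Answer: REJECT

Steps:
S₀ = ε-closure({0}) = {0,1,2}
'a' @ 1: {}  — state set empty
rest 'daea' ignored (set empty)
after full input: {}  (accept=1 not in)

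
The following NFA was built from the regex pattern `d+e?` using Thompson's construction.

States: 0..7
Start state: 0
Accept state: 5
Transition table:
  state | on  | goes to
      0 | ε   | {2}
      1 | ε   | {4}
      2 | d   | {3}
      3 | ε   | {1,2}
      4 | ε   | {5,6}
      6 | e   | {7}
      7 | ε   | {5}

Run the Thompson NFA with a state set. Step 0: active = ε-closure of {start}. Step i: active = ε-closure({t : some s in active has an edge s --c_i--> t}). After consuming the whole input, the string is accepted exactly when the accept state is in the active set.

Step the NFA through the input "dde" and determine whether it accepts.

initial (ε-close {0}): {0,2}
'd' @ 1: {1,2,3,4,5,6}  [accepting]
'd' @ 2: {1,2,3,4,5,6}  [accepting]
'e' @ 3: {5,7}  [accepting]
after full input: {5,7}  (accept=5 in)

Answer: ACCEPT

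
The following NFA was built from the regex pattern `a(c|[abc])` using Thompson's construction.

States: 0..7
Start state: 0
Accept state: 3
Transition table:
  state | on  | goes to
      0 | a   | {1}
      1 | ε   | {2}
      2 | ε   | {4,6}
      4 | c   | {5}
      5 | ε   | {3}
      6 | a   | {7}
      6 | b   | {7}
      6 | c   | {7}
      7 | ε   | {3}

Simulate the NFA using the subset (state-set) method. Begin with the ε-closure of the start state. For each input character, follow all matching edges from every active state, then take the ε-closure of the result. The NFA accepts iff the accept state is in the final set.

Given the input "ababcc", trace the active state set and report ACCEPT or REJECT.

S₀ = ε-closure({0}) = {0}
'a' @ 1: {1,2,4,6}
'b' @ 2: {3,7}  ✓accept
'a' @ 3: {}  — state set empty
rest 'bcc' ignored (set empty)
end set {} — state 3 not in

Answer: REJECT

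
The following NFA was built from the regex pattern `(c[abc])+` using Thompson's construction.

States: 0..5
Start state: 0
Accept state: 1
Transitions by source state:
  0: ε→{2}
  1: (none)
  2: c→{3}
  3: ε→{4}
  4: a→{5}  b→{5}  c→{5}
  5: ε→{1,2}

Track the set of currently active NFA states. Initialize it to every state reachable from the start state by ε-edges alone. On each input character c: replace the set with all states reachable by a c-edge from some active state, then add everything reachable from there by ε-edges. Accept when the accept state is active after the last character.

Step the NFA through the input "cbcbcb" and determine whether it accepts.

S₀ = ε-closure({0}) = {0,2}
'c' @ 1: {3,4}
'b' @ 2: {1,2,5}  ✓accept
'c' @ 3: {3,4}
'b' @ 4: {1,2,5}  ✓accept
'c' @ 5: {3,4}
'b' @ 6: {1,2,5}  ✓accept
final: {1,2,5}; accept 1 in set

Answer: ACCEPT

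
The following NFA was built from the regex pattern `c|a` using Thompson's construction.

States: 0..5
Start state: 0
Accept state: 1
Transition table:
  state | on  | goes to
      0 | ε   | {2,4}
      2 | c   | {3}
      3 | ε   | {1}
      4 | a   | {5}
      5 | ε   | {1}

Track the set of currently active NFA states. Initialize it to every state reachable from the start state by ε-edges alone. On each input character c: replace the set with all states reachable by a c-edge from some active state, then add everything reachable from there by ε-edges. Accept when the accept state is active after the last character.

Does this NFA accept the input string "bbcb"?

start: ε-closure({0}) = {0,2,4}
'b' @ 1: {}  — dead — no transitions
rest 'bcb' ignored (set empty)
final: {}; accept 1 not in set

Answer: REJECT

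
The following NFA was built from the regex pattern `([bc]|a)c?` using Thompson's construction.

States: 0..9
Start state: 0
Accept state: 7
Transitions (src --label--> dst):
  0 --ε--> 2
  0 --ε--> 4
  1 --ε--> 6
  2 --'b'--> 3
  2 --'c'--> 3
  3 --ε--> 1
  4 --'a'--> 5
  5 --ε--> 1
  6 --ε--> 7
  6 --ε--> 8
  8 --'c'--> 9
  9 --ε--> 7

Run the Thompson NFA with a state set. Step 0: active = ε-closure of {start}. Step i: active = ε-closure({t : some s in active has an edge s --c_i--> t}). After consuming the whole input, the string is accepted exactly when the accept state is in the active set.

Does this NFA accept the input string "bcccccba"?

Answer: REJECT

Derivation:
start: ε-closure({0}) = {0,2,4}
'b' @ 1: {1,3,6,7,8}  [accepting]
'c' @ 2: {7,9}  [accepting]
'c' @ 3: {}  — no active states
rest 'cccba' ignored (set empty)
after full input: {}  (accept=7 not in)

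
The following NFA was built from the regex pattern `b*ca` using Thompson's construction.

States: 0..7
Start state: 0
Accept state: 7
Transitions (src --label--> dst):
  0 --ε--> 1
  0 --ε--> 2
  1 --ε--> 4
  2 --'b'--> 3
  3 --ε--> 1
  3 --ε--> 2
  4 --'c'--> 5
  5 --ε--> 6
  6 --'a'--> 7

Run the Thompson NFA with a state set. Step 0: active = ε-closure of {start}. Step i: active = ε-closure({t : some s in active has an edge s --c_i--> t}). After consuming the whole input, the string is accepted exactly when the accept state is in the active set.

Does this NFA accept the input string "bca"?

initial (ε-close {0}): {0,1,2,4}
'b' @ 1: {1,2,3,4}
'c' @ 2: {5,6}
'a' @ 3: {7}  [accepting]
after full input: {7}  (accept=7 in)

Answer: ACCEPT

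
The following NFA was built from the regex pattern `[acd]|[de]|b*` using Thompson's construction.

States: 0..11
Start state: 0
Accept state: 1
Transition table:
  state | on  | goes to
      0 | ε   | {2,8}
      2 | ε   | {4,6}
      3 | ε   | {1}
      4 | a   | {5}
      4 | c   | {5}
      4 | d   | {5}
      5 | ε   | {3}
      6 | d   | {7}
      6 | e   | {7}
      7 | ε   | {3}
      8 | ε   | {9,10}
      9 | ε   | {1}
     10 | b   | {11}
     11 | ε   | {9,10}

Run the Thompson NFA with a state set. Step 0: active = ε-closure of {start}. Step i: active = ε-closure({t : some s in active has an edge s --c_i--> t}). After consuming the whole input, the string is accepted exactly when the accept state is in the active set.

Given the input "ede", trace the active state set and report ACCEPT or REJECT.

start: ε-closure({0}) = {0,1,2,4,6,8,9,10}
'e' @ 1: {1,3,7}  [accepting]
'd' @ 2: {}  — state set empty
rest 'e' ignored (set empty)
final: {}; accept 1 not in set

Answer: REJECT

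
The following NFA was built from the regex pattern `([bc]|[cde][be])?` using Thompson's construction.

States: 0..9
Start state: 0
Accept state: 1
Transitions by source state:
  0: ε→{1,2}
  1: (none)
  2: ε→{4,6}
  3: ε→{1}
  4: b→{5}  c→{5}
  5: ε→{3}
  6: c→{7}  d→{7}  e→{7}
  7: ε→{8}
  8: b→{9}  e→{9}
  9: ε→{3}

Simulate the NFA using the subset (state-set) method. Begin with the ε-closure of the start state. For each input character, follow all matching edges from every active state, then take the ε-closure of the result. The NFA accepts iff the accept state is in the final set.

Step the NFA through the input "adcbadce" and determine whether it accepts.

Answer: REJECT

Derivation:
S₀ = ε-closure({0}) = {0,1,2,4,6}
'a' @ 1: {}  — no active states
rest 'dcbadce' ignored (set empty)
final: {}; accept 1 not in set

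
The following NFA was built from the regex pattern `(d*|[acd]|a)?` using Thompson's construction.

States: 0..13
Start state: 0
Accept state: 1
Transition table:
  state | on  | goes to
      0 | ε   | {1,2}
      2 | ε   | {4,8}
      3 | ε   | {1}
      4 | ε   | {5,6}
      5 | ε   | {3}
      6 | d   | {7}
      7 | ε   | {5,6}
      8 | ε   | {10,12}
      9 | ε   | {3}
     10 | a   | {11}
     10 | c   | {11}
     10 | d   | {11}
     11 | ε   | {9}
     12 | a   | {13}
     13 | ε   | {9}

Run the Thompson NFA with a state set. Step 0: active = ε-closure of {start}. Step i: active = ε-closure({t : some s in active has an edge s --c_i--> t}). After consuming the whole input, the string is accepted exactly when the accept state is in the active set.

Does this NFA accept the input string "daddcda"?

Answer: REJECT

Derivation:
initial (ε-close {0}): {0,1,2,3,4,5,6,8,10,12}
'd' @ 1: {1,3,5,6,7,9,11}  [accepting]
'a' @ 2: {}  — state set empty
rest 'ddcda' ignored (set empty)
after full input: {}  (accept=1 not in)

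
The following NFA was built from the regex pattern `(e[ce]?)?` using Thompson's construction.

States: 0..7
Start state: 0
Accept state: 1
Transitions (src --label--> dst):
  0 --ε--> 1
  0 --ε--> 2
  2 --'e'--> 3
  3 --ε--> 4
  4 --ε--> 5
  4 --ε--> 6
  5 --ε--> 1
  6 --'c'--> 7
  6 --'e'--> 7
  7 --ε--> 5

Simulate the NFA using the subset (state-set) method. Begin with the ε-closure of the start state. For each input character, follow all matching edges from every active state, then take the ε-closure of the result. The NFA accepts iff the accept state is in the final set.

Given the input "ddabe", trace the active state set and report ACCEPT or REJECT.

initial (ε-close {0}): {0,1,2}
'd' @ 1: {}  — no active states
rest 'dabe' ignored (set empty)
end set {} — state 1 not in

Answer: REJECT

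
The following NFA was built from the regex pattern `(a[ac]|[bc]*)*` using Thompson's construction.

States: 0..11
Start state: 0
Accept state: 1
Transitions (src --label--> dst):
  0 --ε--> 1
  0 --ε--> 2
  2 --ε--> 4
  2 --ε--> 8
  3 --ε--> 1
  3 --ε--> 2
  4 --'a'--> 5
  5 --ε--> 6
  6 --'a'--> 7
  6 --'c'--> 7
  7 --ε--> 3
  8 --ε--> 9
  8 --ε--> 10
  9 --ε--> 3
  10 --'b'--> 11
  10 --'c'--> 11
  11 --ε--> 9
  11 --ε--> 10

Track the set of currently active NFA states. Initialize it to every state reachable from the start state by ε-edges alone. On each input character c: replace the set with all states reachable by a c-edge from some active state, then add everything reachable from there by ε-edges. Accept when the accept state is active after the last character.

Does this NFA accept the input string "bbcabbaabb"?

initial (ε-close {0}): {0,1,2,3,4,8,9,10}
'b' @ 1: {1,2,3,4,8,9,10,11}  [accepting]
'b' @ 2: {1,2,3,4,8,9,10,11}  [accepting]
'c' @ 3: {1,2,3,4,8,9,10,11}  [accepting]
'a' @ 4: {5,6}
'b' @ 5: {}  — state set empty
rest 'baabb' ignored (set empty)
after full input: {}  (accept=1 not in)

Answer: REJECT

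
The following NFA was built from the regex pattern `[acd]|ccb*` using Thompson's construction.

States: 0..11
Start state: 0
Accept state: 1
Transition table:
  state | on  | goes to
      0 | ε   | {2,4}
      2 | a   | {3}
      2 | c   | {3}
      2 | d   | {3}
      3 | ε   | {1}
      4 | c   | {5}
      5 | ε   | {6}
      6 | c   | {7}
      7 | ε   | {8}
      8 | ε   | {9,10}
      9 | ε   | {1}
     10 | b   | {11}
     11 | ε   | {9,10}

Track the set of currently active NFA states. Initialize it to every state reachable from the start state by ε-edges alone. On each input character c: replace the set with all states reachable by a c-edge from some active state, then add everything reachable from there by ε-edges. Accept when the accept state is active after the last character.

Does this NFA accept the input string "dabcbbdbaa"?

initial (ε-close {0}): {0,2,4}
'd' @ 1: {1,3}  [accepting]
'a' @ 2: {}  — dead — no transitions
rest 'bcbbdbaa' ignored (set empty)
end set {} — state 1 not in

Answer: REJECT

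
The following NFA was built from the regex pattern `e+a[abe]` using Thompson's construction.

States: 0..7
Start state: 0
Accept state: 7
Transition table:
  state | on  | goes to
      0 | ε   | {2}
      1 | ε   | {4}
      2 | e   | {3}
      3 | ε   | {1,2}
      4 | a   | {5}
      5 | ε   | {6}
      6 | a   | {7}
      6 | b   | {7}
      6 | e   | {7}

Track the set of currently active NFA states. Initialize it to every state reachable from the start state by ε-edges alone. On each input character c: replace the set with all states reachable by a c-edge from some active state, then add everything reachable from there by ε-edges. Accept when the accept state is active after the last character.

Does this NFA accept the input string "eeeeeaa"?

Answer: ACCEPT

Steps:
S₀ = ε-closure({0}) = {0,2}
'e' @ 1: {1,2,3,4}
'e' @ 2: {1,2,3,4}
'e' @ 3: {1,2,3,4}
'e' @ 4: {1,2,3,4}
'e' @ 5: {1,2,3,4}
'a' @ 6: {5,6}
'a' @ 7: {7}  [accepting]
final: {7}; accept 7 in set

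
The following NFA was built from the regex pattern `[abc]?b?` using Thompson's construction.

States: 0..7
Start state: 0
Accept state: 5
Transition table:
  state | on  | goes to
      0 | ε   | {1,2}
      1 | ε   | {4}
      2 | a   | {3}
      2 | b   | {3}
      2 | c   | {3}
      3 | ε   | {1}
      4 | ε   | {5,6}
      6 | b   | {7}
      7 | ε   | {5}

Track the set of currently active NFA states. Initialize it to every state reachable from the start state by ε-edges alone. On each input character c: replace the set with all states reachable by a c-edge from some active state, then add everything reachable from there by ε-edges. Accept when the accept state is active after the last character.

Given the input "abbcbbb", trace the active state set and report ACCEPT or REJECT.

Answer: REJECT

Trace:
initial (ε-close {0}): {0,1,2,4,5,6}
'a' @ 1: {1,3,4,5,6}  (accept∈set)
'b' @ 2: {5,7}  (accept∈set)
'b' @ 3: {}  — no active states
rest 'cbbb' ignored (set empty)
final: {}; accept 5 not in set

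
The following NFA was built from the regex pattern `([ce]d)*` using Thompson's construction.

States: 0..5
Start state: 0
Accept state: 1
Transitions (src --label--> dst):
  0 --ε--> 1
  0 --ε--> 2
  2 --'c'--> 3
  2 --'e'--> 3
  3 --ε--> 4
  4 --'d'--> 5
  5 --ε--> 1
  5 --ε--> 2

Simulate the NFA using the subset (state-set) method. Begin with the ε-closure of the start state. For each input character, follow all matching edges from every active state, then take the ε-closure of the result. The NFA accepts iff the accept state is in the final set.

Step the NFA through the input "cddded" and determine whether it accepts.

Answer: REJECT

Trace:
S₀ = ε-closure({0}) = {0,1,2}
'c' @ 1: {3,4}
'd' @ 2: {1,2,5}  ✓accept
'd' @ 3: {}  — state set empty
rest 'ded' ignored (set empty)
end set {} — state 1 not in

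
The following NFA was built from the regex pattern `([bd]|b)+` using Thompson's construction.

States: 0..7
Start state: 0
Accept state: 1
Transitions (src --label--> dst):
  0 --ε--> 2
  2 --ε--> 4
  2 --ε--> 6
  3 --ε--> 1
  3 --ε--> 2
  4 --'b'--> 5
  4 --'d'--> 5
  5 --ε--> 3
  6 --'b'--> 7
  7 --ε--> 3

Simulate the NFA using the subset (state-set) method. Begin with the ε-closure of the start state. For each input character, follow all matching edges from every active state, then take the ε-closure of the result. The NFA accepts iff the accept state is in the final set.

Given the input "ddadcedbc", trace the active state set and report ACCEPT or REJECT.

start: ε-closure({0}) = {0,2,4,6}
'd' @ 1: {1,2,3,4,5,6}  ✓accept
'd' @ 2: {1,2,3,4,5,6}  ✓accept
'a' @ 3: {}  — state set empty
rest 'dcedbc' ignored (set empty)
end set {} — state 1 not in

Answer: REJECT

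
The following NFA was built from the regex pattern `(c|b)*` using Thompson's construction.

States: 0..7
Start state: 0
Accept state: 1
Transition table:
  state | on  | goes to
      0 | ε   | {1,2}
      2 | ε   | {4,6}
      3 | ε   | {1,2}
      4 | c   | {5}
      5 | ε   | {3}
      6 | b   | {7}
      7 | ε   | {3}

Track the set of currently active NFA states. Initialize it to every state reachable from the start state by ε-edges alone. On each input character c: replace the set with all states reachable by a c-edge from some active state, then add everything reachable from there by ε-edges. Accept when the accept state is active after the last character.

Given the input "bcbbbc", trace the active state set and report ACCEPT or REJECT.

initial (ε-close {0}): {0,1,2,4,6}
'b' @ 1: {1,2,3,4,6,7}  (accept∈set)
'c' @ 2: {1,2,3,4,5,6}  (accept∈set)
'b' @ 3: {1,2,3,4,6,7}  (accept∈set)
'b' @ 4: {1,2,3,4,6,7}  (accept∈set)
'b' @ 5: {1,2,3,4,6,7}  (accept∈set)
'c' @ 6: {1,2,3,4,5,6}  (accept∈set)
after full input: {1,2,3,4,5,6}  (accept=1 in)

Answer: ACCEPT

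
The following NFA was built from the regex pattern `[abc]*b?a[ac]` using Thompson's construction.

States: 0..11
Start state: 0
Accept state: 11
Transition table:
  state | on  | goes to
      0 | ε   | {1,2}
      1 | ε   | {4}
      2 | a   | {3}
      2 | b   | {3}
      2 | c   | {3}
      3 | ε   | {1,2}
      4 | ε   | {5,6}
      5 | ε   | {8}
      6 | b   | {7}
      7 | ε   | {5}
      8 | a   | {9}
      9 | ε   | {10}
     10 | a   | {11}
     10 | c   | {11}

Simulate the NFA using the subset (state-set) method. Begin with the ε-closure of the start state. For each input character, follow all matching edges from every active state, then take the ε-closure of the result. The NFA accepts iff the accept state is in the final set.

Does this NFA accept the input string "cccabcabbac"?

initial (ε-close {0}): {0,1,2,4,5,6,8}
'c' @ 1: {1,2,3,4,5,6,8}
'c' @ 2: {1,2,3,4,5,6,8}
'c' @ 3: {1,2,3,4,5,6,8}
'a' @ 4: {1,2,3,4,5,6,8,9,10}
'b' @ 5: {1,2,3,4,5,6,7,8}
'c' @ 6: {1,2,3,4,5,6,8}
'a' @ 7: {1,2,3,4,5,6,8,9,10}
'b' @ 8: {1,2,3,4,5,6,7,8}
'b' @ 9: {1,2,3,4,5,6,7,8}
'a' @ 10: {1,2,3,4,5,6,8,9,10}
'c' @ 11: {1,2,3,4,5,6,8,11}  [accepting]
final: {1,2,3,4,5,6,8,11}; accept 11 in set

Answer: ACCEPT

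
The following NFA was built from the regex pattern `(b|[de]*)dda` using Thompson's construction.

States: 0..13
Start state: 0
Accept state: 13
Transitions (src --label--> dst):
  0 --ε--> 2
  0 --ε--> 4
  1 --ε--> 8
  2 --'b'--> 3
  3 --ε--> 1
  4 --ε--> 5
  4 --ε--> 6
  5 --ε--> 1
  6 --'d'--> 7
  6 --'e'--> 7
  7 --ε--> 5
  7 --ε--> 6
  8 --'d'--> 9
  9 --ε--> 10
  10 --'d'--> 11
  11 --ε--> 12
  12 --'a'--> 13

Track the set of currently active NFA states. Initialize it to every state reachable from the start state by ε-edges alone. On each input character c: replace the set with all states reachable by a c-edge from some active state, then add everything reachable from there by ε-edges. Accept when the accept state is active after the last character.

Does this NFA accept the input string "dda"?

S₀ = ε-closure({0}) = {0,1,2,4,5,6,8}
'd' @ 1: {1,5,6,7,8,9,10}
'd' @ 2: {1,5,6,7,8,9,10,11,12}
'a' @ 3: {13}  (accept∈set)
final: {13}; accept 13 in set

Answer: ACCEPT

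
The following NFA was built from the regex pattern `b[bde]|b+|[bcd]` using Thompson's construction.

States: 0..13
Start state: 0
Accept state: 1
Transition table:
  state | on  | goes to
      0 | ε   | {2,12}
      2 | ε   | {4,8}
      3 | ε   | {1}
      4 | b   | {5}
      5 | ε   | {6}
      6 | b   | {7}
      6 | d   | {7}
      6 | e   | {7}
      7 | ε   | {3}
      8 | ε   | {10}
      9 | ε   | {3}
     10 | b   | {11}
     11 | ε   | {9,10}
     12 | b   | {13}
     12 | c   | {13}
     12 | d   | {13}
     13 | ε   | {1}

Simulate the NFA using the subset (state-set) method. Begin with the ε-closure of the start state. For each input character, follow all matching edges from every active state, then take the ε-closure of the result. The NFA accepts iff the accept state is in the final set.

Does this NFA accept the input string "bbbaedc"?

Answer: REJECT

Trace:
initial (ε-close {0}): {0,2,4,8,10,12}
'b' @ 1: {1,3,5,6,9,10,11,13}  (accept∈set)
'b' @ 2: {1,3,7,9,10,11}  (accept∈set)
'b' @ 3: {1,3,9,10,11}  (accept∈set)
'a' @ 4: {}  — dead — no transitions
rest 'edc' ignored (set empty)
final: {}; accept 1 not in set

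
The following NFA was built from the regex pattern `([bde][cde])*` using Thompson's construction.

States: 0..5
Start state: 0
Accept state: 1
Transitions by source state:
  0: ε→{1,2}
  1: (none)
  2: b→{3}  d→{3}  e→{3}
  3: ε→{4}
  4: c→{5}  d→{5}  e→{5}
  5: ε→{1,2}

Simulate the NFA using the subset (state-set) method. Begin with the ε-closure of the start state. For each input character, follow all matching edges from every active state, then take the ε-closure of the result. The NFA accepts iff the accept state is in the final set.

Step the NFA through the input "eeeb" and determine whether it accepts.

Answer: REJECT

Trace:
start: ε-closure({0}) = {0,1,2}
'e' @ 1: {3,4}
'e' @ 2: {1,2,5}  [accepting]
'e' @ 3: {3,4}
'b' @ 4: {}  — state set empty
end set {} — state 1 not in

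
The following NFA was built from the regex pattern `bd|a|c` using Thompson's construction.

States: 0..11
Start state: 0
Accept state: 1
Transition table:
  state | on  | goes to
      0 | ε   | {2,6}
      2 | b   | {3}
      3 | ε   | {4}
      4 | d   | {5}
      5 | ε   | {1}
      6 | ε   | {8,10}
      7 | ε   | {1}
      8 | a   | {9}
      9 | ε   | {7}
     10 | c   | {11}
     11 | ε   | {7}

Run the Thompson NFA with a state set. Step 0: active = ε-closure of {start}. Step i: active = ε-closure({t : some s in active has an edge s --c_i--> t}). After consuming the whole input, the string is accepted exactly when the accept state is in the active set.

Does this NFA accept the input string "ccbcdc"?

Answer: REJECT

Derivation:
start: ε-closure({0}) = {0,2,6,8,10}
'c' @ 1: {1,7,11}  ✓accept
'c' @ 2: {}  — dead — no transitions
rest 'bcdc' ignored (set empty)
after full input: {}  (accept=1 not in)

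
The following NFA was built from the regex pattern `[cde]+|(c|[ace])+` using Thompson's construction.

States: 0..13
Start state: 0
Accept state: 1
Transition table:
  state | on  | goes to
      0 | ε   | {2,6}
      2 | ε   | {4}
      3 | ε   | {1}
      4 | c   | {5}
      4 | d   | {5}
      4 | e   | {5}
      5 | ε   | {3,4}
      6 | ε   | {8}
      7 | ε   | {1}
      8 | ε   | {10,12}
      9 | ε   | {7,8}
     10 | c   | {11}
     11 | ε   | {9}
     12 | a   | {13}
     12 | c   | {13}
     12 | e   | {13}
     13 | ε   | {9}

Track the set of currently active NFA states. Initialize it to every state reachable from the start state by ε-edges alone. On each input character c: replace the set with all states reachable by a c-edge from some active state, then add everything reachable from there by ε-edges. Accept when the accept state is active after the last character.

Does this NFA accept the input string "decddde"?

Answer: ACCEPT

Steps:
initial (ε-close {0}): {0,2,4,6,8,10,12}
'd' @ 1: {1,3,4,5}  [accepting]
'e' @ 2: {1,3,4,5}  [accepting]
'c' @ 3: {1,3,4,5}  [accepting]
'd' @ 4: {1,3,4,5}  [accepting]
'd' @ 5: {1,3,4,5}  [accepting]
'd' @ 6: {1,3,4,5}  [accepting]
'e' @ 7: {1,3,4,5}  [accepting]
after full input: {1,3,4,5}  (accept=1 in)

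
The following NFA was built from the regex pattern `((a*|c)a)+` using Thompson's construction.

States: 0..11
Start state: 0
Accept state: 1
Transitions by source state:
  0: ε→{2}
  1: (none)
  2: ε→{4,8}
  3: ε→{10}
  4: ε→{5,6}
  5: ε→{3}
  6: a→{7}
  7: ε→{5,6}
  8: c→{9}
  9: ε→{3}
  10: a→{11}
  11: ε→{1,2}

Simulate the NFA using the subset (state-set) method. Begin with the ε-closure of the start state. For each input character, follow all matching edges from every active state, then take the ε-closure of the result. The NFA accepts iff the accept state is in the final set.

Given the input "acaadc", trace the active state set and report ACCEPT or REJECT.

start: ε-closure({0}) = {0,2,3,4,5,6,8,10}
'a' @ 1: {1,2,3,4,5,6,7,8,10,11}  ✓accept
'c' @ 2: {3,9,10}
'a' @ 3: {1,2,3,4,5,6,8,10,11}  ✓accept
'a' @ 4: {1,2,3,4,5,6,7,8,10,11}  ✓accept
'd' @ 5: {}  — no active states
rest 'c' ignored (set empty)
end set {} — state 1 not in

Answer: REJECT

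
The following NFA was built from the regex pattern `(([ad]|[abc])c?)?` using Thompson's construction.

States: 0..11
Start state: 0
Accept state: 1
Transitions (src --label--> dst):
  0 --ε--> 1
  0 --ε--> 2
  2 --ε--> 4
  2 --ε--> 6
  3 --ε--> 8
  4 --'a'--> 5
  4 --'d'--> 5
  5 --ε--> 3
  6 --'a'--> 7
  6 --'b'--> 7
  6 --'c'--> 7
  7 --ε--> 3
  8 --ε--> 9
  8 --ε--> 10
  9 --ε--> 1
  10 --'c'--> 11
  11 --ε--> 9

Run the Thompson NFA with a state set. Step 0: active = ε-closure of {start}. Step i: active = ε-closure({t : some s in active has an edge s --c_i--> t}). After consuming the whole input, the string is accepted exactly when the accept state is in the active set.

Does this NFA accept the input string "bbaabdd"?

initial (ε-close {0}): {0,1,2,4,6}
'b' @ 1: {1,3,7,8,9,10}  (accept∈set)
'b' @ 2: {}  — dead — no transitions
rest 'aabdd' ignored (set empty)
after full input: {}  (accept=1 not in)

Answer: REJECT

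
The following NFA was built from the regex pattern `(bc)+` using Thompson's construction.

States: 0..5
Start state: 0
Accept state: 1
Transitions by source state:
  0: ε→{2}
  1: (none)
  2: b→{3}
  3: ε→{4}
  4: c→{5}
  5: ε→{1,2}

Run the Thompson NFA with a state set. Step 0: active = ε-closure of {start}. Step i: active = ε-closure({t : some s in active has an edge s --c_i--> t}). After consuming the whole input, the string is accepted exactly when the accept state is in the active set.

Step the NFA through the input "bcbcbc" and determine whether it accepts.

start: ε-closure({0}) = {0,2}
'b' @ 1: {3,4}
'c' @ 2: {1,2,5}  (accept∈set)
'b' @ 3: {3,4}
'c' @ 4: {1,2,5}  (accept∈set)
'b' @ 5: {3,4}
'c' @ 6: {1,2,5}  (accept∈set)
end set {1,2,5} — state 1 in

Answer: ACCEPT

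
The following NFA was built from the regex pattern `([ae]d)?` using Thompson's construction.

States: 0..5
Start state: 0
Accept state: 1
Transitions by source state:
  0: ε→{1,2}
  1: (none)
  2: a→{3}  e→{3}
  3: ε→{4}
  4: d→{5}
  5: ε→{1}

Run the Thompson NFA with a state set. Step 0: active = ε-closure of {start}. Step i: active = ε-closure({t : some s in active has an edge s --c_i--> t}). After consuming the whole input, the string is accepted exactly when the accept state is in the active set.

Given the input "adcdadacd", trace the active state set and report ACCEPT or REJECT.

Answer: REJECT

Steps:
start: ε-closure({0}) = {0,1,2}
'a' @ 1: {3,4}
'd' @ 2: {1,5}  ✓accept
'c' @ 3: {}  — state set empty
rest 'dadacd' ignored (set empty)
after full input: {}  (accept=1 not in)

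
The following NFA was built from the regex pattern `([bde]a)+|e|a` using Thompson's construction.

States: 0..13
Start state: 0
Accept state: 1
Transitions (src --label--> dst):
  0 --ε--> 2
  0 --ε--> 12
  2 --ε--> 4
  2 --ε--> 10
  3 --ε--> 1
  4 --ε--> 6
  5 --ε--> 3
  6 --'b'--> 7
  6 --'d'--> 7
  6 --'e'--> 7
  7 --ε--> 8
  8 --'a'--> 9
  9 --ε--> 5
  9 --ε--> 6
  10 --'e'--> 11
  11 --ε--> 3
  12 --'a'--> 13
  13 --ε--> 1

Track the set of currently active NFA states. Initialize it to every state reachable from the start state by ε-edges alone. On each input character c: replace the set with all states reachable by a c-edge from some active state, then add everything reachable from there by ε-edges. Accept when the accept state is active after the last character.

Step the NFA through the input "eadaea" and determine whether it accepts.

start: ε-closure({0}) = {0,2,4,6,10,12}
'e' @ 1: {1,3,7,8,11}  ✓accept
'a' @ 2: {1,3,5,6,9}  ✓accept
'd' @ 3: {7,8}
'a' @ 4: {1,3,5,6,9}  ✓accept
'e' @ 5: {7,8}
'a' @ 6: {1,3,5,6,9}  ✓accept
after full input: {1,3,5,6,9}  (accept=1 in)

Answer: ACCEPT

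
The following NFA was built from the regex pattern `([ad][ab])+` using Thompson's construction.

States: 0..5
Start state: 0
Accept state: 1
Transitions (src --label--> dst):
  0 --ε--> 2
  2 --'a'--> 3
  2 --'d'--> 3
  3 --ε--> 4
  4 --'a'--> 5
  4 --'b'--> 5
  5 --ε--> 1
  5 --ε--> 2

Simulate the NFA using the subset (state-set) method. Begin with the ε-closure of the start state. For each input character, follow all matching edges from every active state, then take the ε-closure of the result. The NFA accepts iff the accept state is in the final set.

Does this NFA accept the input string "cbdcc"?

Answer: REJECT

Derivation:
initial (ε-close {0}): {0,2}
'c' @ 1: {}  — dead — no transitions
rest 'bdcc' ignored (set empty)
end set {} — state 1 not in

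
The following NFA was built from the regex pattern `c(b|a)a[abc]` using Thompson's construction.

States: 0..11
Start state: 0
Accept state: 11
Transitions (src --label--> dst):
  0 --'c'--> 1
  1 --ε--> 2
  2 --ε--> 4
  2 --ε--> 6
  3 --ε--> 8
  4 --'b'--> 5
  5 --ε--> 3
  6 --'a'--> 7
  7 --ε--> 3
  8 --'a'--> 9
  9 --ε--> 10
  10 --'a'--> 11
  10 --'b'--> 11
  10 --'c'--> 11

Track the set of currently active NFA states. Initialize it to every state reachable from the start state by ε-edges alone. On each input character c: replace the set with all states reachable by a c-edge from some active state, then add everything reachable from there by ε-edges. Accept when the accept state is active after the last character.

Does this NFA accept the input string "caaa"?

start: ε-closure({0}) = {0}
'c' @ 1: {1,2,4,6}
'a' @ 2: {3,7,8}
'a' @ 3: {9,10}
'a' @ 4: {11}  (accept∈set)
end set {11} — state 11 in

Answer: ACCEPT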